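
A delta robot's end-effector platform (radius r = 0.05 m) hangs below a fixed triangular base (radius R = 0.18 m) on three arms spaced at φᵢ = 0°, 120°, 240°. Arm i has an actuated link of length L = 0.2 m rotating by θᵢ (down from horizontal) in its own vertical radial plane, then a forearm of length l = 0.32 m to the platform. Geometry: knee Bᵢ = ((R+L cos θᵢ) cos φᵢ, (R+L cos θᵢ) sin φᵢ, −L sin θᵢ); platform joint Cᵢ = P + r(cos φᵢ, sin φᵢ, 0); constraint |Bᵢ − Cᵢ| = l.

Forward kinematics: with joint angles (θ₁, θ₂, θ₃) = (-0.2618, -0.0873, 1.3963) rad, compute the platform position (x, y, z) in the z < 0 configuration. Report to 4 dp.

centre 1 = (0.3232·cos0.0°, 0.3232·sin0.0°, 0.0518) = (0.3232, 0.0000, 0.0518)
φ2=120.0°: virtual centre (-0.1646, 0.2851, 0.0174), radius l
centre 3 = (0.1647·cos240.0°, 0.1647·sin240.0°, -0.1970) = (-0.0824, -0.1427, -0.1970)
|centre ₂|²−|centre ₁|² = 0.0016;  |centre ₃|²−|centre ₁|² = -0.0412
linear system: -0.9756x+0.5703y = 0.0016−-0.0687z; -0.8111x+-0.2853y = -0.0412−-0.4975z
det = 0.7409;  x = 0.0311+-0.4093z,  y = 0.0560+-0.5799z
into |P−centre ₁|² = l²: 1.5038z² + 0.0707z + -0.0113 = 0;  Δ = 0.0728;  z = -0.1132 or 0.0662 → z<0 root = -0.1132
x = 0.0775, y = 0.1216

(0.0775, 0.1216, -0.1132)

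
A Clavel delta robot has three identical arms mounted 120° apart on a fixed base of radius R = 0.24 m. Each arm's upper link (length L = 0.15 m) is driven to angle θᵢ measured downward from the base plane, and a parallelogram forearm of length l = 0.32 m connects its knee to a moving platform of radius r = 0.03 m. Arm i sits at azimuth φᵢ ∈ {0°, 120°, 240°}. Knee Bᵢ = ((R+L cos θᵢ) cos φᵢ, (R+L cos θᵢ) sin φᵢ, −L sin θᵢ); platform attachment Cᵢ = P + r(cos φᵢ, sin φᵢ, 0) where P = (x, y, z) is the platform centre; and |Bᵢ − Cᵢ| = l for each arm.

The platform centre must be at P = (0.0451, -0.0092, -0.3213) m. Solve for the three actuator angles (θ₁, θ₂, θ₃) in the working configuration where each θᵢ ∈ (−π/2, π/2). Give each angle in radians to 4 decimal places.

φ1=0.0° → target in arm frame (0.0451, -0.0092)
  e−x'=0.1649;  (l²−L²−(e−x')²−y'²−z²)/2L = -0.1687
  √(A²+B²)=0.3611;  θ1 = -1.0966+2.0568 ≈ 0.9602
rotate P by −φ2: (-0.0305, -0.0345, -0.3213)
  A cos θ + B sin θ = C:  0.2405·cos θ + -0.3213·sin θ = -0.2746
  θ2 = atan2(B,A) + arccos(C/0.4014) = 1.3960
φ3=240.0° → target in arm frame (-0.0146, 0.0437)
  e−x'=0.2246;  (l²−L²−(e−x')²−y'²−z²)/2L = -0.2523
  √(A²+B²)=0.3920;  θ3 = -0.9608+2.2699 ≈ 1.3091

θ₁ = 0.9602, θ₂ = 1.3960, θ₃ = 1.3091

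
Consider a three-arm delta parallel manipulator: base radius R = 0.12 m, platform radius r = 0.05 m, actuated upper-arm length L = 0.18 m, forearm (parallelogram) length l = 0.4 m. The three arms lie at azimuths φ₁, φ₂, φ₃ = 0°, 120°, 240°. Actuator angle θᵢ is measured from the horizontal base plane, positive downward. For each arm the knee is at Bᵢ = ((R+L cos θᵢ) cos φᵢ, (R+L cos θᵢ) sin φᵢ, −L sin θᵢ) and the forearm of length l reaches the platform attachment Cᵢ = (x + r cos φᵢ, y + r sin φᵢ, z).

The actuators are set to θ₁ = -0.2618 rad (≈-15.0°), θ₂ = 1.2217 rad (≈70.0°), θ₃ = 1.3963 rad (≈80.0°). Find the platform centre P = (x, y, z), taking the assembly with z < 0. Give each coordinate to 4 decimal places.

(0.2852, 0.0460, -0.3486)

arm 1 at φ=0.0°: ρ1 = 0.2439;  S1 = (0.2439, 0.0000, 0.0466)
arm 2 at φ=120.0°: ρ2 = 0.1316;  S2 = (-0.0658, 0.1139, -0.1691)
arm 3 at φ=240.0°: ρ3 = 0.1013;  S3 = (-0.0506, -0.0877, -0.1773)
eliminate P² terms by subtracting sphere 1 from 2 and 3
[-0.6193 0.2279 -0.4315]·P = -0.0157;  [-0.5890 -0.1754 -0.4477]·P = -0.0200
Cramer: x(z) = 0.0301-0.7318z;  y(z) = 0.0128-0.0953z
into |P−S₁|² = l²: 1.5446z² + 0.2173z + -0.1120 = 0;  Δ = 0.7390;  z = -0.3486 or 0.2079 → z<0 root = -0.3486
x = 0.2852, y = 0.0460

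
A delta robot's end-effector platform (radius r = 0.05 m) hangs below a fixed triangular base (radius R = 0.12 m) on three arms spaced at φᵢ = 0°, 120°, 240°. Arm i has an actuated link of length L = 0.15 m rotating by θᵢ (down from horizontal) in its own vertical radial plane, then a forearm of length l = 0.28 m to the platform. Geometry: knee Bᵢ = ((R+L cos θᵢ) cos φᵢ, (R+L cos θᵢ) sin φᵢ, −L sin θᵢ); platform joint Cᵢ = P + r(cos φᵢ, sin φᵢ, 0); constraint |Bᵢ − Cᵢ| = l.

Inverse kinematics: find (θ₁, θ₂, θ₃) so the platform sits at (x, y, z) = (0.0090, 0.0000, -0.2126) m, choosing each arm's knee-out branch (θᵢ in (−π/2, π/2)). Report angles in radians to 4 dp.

φ1=0.0° → target in arm frame (0.0090, 0.0000)
  A=0.0610, B=-0.2126, C=(l²−L²−A²−y'²−z²)/(2L)=0.0233
  θ1 = atan2(B,A) + arccos(C/0.2212) = 0.1740
arm 2 (φ=120.0°): x'=-0.0045, y'=-0.0078
  e−x'=0.0745;  (l²−L²−(e−x')²−y'²−z²)/2L = 0.0170
  γ=atan2(-0.2126,0.0745)=-1.2337;  ψ=arccos(0.0753)=1.4954;  θ2=γ+ψ≈0.2617
arm 3 (φ=240.0°): x'=-0.0045, y'=0.0078
  e−x'=0.0745;  (l²−L²−(e−x')²−y'²−z²)/2L = 0.0170
  γ=atan2(-0.2126,0.0745)=-1.2337;  ψ=arccos(0.0753)=1.4954;  θ3=γ+ψ≈0.2617

θ₁ = 0.1740, θ₂ = 0.2617, θ₃ = 0.2617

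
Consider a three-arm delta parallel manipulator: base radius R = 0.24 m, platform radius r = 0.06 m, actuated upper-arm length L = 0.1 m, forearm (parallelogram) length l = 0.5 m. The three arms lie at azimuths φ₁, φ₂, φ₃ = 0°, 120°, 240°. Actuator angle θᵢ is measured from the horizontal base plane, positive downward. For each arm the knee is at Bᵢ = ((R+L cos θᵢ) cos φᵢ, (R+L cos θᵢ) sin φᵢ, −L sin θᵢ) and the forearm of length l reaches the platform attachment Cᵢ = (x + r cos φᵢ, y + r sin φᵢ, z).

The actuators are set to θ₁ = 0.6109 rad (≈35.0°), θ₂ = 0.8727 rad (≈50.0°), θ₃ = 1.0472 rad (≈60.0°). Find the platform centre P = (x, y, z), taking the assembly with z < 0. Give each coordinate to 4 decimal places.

centre 1 = (0.2619·cos0.0°, 0.2619·sin0.0°, -0.0574) = (0.2619, 0.0000, -0.0574)
arm 2 at φ=120.0°: (R−r)+L cos θ2 = 0.2443;  centre 2 = (-0.1221, 0.2115, -0.0766)
φ3=240.0°: virtual centre (-0.1150, -0.1992, -0.0866), radius l
|centre ₂|²−|centre ₁|² = -0.0063;  |centre ₃|²−|centre ₁|² = -0.0115
plane₁₂: -0.7681x+0.4231y+-0.0385z = -0.0063
Cramer: x(z) = 0.0118-0.0641z;  y(z) = 0.0065-0.0255z
sphere 1 gives Az²+Bz+C=0 with A=1.0048, B=0.1465, C=-0.1841;  B²−4AC=0.7615;  roots -0.5071, 0.3614;  negative root z = -0.5071
x = 0.0443, y = 0.0194

(0.0443, 0.0194, -0.5071)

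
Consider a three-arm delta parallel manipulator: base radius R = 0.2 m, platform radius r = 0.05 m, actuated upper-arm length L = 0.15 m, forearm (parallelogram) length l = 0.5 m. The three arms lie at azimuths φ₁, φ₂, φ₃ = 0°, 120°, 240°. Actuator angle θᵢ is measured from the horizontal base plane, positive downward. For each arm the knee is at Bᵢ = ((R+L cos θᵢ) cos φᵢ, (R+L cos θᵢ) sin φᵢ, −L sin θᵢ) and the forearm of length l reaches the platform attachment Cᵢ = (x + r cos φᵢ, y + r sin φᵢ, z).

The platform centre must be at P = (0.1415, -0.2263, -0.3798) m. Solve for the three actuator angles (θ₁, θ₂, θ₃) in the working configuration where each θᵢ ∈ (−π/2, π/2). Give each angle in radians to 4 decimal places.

φ1=0.0° → target in arm frame (0.1415, -0.2263)
  e−x'=0.0085;  (l²−L²−(e−x')²−y'²−z²)/2L = 0.1066
  θ1 = atan2(B,A) + arccos(C/0.3799) = -0.2619
φ2=120.0° → target in arm frame (-0.2667, -0.0094)
  A cos θ + B sin θ = C:  0.4167·cos θ + -0.3798·sin θ = -0.3017
  θ2 = atan2(B,A) + arccos(C/0.5638) = 1.3963
rotate P by −φ3: (0.1252, 0.2357, -0.3798)
  e−x'=0.0248;  (l²−L²−(e−x')²−y'²−z²)/2L = 0.0903
  θ3 = atan2(B,A) + arccos(C/0.3806) = -0.1744

θ₁ = -0.2619, θ₂ = 1.3963, θ₃ = -0.1744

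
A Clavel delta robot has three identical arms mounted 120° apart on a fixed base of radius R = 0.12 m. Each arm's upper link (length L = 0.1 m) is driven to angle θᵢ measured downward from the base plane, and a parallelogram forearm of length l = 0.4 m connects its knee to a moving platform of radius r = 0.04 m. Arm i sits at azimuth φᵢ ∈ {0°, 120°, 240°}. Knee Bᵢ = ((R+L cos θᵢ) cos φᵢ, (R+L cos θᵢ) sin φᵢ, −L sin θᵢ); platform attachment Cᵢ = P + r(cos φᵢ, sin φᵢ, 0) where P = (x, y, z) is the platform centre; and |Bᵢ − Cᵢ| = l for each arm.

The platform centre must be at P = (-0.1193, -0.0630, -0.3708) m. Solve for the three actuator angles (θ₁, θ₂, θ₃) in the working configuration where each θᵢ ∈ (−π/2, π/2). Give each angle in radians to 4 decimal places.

rotate P by −φ1: (-0.1193, -0.0630, -0.3708)
  A=0.1993, B=-0.3708, C=(l²−L²−A²−y'²−z²)/(2L)=-0.1559
  √(A²+B²)=0.4210;  θ1 = -1.0776+1.9502 ≈ 0.8726
arm 2 (φ=120.0°): x'=0.0051, y'=0.1348
  e−x'=0.0749;  (l²−L²−(e−x')²−y'²−z²)/2L = -0.0564
  √(A²+B²)=0.3783;  θ2 = -1.3715+1.7204 ≈ 0.3490
arm 3 (φ=240.0°): x'=0.1142, y'=-0.0718
  A cos θ + B sin θ = C:  -0.0342·cos θ + -0.3708·sin θ = 0.0309
  θ3 = atan2(B,A) + arccos(C/0.3724) = -0.1751

θ₁ = 0.8726, θ₂ = 0.3490, θ₃ = -0.1751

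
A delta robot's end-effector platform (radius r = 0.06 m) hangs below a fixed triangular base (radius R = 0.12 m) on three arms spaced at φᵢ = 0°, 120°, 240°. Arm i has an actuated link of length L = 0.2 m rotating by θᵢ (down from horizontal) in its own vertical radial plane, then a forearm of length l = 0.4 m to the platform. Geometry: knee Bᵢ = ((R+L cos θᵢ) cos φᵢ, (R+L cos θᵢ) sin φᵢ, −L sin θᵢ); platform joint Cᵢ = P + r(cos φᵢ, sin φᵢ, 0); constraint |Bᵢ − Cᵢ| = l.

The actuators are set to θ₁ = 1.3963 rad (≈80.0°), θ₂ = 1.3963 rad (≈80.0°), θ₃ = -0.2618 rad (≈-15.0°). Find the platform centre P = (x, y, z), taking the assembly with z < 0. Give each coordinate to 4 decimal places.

arm 1 at φ=0.0°: (R−r)+L cos θ1 = 0.0947;  S1 = (0.0947, 0.0000, -0.1970)
φ2=120.0°: virtual centre (-0.0474, 0.0820, -0.1970), radius l
arm 3 at φ=240.0°: (R−r)+L cos θ3 = 0.2532;  S3 = (-0.1266, -0.2193, 0.0518)
|S₂|²−|S₁|² = 0.0000;  |S₃|²−|S₁|² = 0.0190
linear system: -0.2842x+0.1641y = 0.0000−0.0000z; -0.4426x+-0.4385y = 0.0190−0.4975z
det = 0.1972;  x = -0.0158+0.4138z,  y = -0.0274+0.7167z
into |P−S₁|² = l²: 1.6849z² + 0.2632z + -0.1082 = 0;  Δ = 0.7987;  z = -0.3433 or 0.1871 → z<0 root = -0.3433
x = -0.1579, y = -0.2735

(-0.1579, -0.2735, -0.3433)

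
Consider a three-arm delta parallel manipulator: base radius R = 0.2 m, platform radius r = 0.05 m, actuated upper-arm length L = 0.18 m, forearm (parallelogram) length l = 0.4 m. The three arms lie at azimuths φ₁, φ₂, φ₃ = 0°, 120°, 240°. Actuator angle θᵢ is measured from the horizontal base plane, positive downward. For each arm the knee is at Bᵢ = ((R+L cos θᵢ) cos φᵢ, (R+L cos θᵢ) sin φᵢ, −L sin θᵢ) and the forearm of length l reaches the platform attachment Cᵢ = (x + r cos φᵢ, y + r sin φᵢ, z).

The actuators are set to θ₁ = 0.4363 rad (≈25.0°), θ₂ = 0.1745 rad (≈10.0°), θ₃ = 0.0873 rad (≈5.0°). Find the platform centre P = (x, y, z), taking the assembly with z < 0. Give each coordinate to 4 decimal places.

S1 = (0.3131·cos0.0°, 0.3131·sin0.0°, -0.0761) = (0.3131, 0.0000, -0.0761)
arm 2 at φ=120.0°: (R−r)+L cos θ2 = 0.3273;  S2 = (-0.1636, 0.2834, -0.0313)
S3 = (0.3293·cos240.0°, 0.3293·sin240.0°, -0.0157) = (-0.1647, -0.2852, -0.0157)
|S₂|²−|S₁|² = 0.0042;  |S₃|²−|S₁|² = 0.0049
[-0.9535 0.5668 0.0896]·P = 0.0042;  [-0.9556 -0.5704 0.1207]·P = 0.0049
Cramer: x(z) = -0.0048+0.1101z;  y(z) = -0.0005+0.0272z
sphere 1 gives Az²+Bz+C=0 with A=1.0129, B=0.0821, C=-0.0532;  B²−4AC=0.2221;  roots -0.2732, 0.1921;  negative root z = -0.2732
x = -0.0348, y = -0.0080

(-0.0348, -0.0080, -0.2732)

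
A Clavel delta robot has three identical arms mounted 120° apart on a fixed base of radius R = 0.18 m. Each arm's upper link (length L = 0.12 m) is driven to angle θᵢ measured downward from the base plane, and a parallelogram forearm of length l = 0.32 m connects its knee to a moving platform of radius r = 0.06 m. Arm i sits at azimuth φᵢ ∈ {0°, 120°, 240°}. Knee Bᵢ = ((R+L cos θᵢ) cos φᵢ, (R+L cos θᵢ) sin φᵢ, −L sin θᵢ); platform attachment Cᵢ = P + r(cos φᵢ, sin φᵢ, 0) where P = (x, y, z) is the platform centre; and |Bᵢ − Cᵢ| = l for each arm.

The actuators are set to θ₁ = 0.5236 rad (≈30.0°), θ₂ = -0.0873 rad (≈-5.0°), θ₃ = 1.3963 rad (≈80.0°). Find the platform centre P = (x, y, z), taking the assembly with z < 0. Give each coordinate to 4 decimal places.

S1 = (0.2239·cos0.0°, 0.2239·sin0.0°, -0.0600) = (0.2239, 0.0000, -0.0600)
φ2=120.0°: virtual centre (-0.1198, 0.2075, 0.0105), radius l
S3 = (0.1408·cos240.0°, 0.1408·sin240.0°, -0.1182) = (-0.0704, -0.1220, -0.1182)
subtract pairs → two planes through P
[-0.6874 0.4149 0.1409]·P = 0.0037;  [-0.5887 -0.2439 -0.1164]·P = -0.0199
det = 0.4119;  x = 0.0179+-0.0337z,  y = 0.0386+-0.3956z
quadratic in z: (1.1576)z²+(0.1033)z+(-0.0548)=0, √Δ=0.5144 → z ∈ {-0.2668, 0.1776}; z = -0.2668 (taking z<0)
x = 0.0269, y = 0.1442

(0.0269, 0.1442, -0.2668)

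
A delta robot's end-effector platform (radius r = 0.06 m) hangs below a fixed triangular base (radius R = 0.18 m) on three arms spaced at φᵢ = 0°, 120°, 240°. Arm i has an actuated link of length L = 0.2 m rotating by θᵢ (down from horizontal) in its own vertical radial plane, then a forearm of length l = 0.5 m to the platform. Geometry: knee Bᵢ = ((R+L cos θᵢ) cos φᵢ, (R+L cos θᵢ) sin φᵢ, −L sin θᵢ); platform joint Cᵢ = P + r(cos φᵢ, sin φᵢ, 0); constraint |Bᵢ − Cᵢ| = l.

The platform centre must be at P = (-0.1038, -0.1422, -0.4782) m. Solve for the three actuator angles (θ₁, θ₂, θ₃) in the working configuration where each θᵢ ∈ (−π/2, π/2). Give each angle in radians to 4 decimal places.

θ₁ = 0.8726, θ₂ = 0.7854, θ₃ = 0.0002

arm 1 (φ=0.0°): x'=-0.1038, y'=-0.1422
  e−x'=0.2238;  (l²−L²−(e−x')²−y'²−z²)/2L = -0.2225
  θ1 = atan2(B,A) + arccos(C/0.5280) = 0.8726
rotate P by −φ2: (-0.0712, 0.1610, -0.4782)
  e−x'=0.1912;  (l²−L²−(e−x')²−y'²−z²)/2L = -0.2029
  γ=atan2(-0.4782,0.1912)=-1.1903;  ψ=arccos(-0.3940)=1.9758;  θ2=γ+ψ≈0.7854
rotate P by −φ3: (0.1750, -0.0188, -0.4782)
  e−x'=-0.0550;  (l²−L²−(e−x')²−y'²−z²)/2L = -0.0551
  γ=atan2(-0.4782,-0.0550)=-1.6854;  ψ=arccos(-0.1146)=1.6856;  θ3=γ+ψ≈0.0002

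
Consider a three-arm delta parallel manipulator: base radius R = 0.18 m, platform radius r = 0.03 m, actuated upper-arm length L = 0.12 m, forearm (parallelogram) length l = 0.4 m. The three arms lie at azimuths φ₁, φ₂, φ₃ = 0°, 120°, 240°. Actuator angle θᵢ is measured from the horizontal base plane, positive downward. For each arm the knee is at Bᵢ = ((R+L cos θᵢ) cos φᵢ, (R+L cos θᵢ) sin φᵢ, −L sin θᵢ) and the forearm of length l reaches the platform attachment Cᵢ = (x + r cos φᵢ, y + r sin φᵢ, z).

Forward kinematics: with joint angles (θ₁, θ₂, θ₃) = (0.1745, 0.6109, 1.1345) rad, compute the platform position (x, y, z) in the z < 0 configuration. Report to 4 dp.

O1 = (0.2682·cos0.0°, 0.2682·sin0.0°, -0.0208) = (0.2682, 0.0000, -0.0208)
φ2=120.0°: virtual centre (-0.1241, 0.2150, -0.0688), radius l
arm 3 at φ=240.0°: (R−r)+L cos θ3 = 0.2007;  O3 = (-0.1004, -0.1738, -0.1088)
|O₂|²−|O₁|² = -0.0060;  |O₃|²−|O₁|² = -0.0202
plane₁₂: -0.7847x+0.4301y+-0.0960z = -0.0060
det = 0.5898;  x = 0.0183+-0.1848z,  y = 0.0195+-0.1140z
sphere 1 gives Az²+Bz+C=0 with A=1.0472, B=0.1296, C=-0.0967;  B²−4AC=0.4220;  roots -0.3721, 0.2483;  negative root z = -0.3721
x = 0.0870, y = 0.0619

(0.0870, 0.0619, -0.3721)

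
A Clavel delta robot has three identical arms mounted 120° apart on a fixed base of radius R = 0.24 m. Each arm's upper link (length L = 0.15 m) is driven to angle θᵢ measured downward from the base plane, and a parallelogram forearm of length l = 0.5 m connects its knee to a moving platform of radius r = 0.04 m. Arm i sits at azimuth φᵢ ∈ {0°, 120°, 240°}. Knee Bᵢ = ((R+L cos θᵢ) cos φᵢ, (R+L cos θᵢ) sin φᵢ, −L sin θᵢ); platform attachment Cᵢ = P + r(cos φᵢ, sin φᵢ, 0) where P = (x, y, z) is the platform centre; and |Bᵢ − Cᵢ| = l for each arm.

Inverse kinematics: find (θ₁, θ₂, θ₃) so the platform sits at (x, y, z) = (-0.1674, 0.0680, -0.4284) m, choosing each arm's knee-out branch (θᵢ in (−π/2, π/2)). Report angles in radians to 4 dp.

θ₁ = 1.3091, θ₂ = -0.0873, θ₃ = 0.5236

φ1=0.0° → target in arm frame (-0.1674, 0.0680)
  A cos θ + B sin θ = C:  0.3674·cos θ + -0.4284·sin θ = -0.3188
  γ=atan2(-0.4284,0.3674)=-0.8619;  ψ=arccos(-0.5648)=2.1710;  θ1=γ+ψ≈1.3091
φ2=120.0° → target in arm frame (0.1426, 0.1110)
  e−x'=0.0574;  (l²−L²−(e−x')²−y'²−z²)/2L = 0.0945
  θ2 = atan2(B,A) + arccos(C/0.4322) = -0.0873
arm 3 (φ=240.0°): x'=0.0248, y'=-0.1790
  e−x'=0.1752;  (l²−L²−(e−x')²−y'²−z²)/2L = -0.0625
  θ3 = atan2(B,A) + arccos(C/0.4628) = 0.5236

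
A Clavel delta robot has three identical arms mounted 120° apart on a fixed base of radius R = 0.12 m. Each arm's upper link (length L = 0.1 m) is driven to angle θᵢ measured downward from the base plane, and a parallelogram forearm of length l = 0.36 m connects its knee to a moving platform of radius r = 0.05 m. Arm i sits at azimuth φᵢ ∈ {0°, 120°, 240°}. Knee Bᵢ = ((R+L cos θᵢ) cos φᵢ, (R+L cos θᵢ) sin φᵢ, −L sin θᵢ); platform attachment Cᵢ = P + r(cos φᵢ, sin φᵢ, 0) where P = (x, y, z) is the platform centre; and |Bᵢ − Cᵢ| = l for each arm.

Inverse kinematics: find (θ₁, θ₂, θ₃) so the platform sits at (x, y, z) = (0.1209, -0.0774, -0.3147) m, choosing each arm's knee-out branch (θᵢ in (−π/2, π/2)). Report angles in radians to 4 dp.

rotate P by −φ1: (0.1209, -0.0774, -0.3147)
  e−x'=-0.0509;  (l²−L²−(e−x')²−y'²−z²)/2L = 0.0599
  θ1 = atan2(B,A) + arccos(C/0.3188) = -0.3494
φ2=120.0° → target in arm frame (-0.1275, -0.0660)
  A=0.1975, B=-0.3147, C=(l²−L²−A²−y'²−z²)/(2L)=-0.1140
  θ2 = atan2(B,A) + arccos(C/0.3715) = 0.8722
arm 3 (φ=240.0°): x'=0.0066, y'=0.1434
  A=0.0634, B=-0.3147, C=(l²−L²−A²−y'²−z²)/(2L)=-0.0201
  θ3 = atan2(B,A) + arccos(C/0.3210) = 0.2616

θ₁ = -0.3494, θ₂ = 0.8722, θ₃ = 0.2616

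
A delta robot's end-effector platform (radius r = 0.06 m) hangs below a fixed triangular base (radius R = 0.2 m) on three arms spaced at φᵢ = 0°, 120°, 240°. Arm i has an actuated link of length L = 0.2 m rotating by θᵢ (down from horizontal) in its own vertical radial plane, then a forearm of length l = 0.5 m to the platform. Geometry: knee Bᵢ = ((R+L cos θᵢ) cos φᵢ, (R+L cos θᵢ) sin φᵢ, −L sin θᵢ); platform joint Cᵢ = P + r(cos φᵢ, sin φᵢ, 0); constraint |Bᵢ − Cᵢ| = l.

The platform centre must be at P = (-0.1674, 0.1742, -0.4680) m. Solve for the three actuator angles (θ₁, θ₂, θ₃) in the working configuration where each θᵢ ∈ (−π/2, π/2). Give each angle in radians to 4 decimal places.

θ₁ = 1.2218, θ₂ = -0.0875, θ₃ = 0.9598

φ1=0.0° → target in arm frame (-0.1674, 0.1742)
  A=0.3074, B=-0.4680, C=(l²−L²−A²−y'²−z²)/(2L)=-0.3347
  √(A²+B²)=0.5599;  θ1 = -0.9896+2.2114 ≈ 1.2218
φ2=120.0° → target in arm frame (0.2346, 0.0579)
  e−x'=-0.0946;  (l²−L²−(e−x')²−y'²−z²)/2L = -0.0533
  θ2 = atan2(B,A) + arccos(C/0.4775) = -0.0875
φ3=240.0° → target in arm frame (-0.0672, -0.2321)
  A cos θ + B sin θ = C:  0.2072·cos θ + -0.4680·sin θ = -0.2645
  √(A²+B²)=0.5118;  θ3 = -1.1541+2.1139 ≈ 0.9598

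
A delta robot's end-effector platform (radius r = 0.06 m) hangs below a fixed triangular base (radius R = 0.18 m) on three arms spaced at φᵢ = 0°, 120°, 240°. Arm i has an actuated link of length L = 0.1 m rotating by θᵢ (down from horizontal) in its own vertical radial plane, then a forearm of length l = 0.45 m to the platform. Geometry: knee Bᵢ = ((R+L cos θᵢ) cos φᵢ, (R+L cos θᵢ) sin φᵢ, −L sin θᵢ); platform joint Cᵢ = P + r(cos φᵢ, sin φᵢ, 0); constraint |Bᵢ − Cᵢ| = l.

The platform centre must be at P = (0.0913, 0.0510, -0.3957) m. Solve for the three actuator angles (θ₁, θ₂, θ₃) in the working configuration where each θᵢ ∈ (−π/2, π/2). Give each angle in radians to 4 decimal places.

θ₁ = -0.3496, θ₂ = 0.1740, θ₃ = 0.6103

arm 1 (φ=0.0°): x'=0.0913, y'=0.0510
  e−x'=0.0287;  (l²−L²−(e−x')²−y'²−z²)/2L = 0.1625
  θ1 = atan2(B,A) + arccos(C/0.3967) = -0.3496
rotate P by −φ2: (-0.0015, -0.1046, -0.3957)
  e−x'=0.1215;  (l²−L²−(e−x')²−y'²−z²)/2L = 0.0511
  √(A²+B²)=0.4139;  θ2 = -1.2729+1.4469 ≈ 0.1740
rotate P by −φ3: (-0.0898, 0.0536, -0.3957)
  A=0.2098, B=-0.3957, C=(l²−L²−A²−y'²−z²)/(2L)=-0.0549
  θ3 = atan2(B,A) + arccos(C/0.4479) = 0.6103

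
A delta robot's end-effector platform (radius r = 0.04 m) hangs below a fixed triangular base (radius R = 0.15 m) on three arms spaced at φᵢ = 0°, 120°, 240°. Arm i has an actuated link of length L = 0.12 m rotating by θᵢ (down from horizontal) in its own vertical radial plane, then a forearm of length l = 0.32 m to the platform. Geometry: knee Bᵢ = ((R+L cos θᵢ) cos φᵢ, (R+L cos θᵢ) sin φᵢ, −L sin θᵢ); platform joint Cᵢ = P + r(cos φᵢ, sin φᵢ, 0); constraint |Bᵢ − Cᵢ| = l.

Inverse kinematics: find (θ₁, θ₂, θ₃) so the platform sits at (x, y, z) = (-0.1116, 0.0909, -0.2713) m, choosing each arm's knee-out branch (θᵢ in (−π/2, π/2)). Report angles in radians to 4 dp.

arm 1 (φ=0.0°): x'=-0.1116, y'=0.0909
  A cos θ + B sin θ = C:  0.2216·cos θ + -0.2713·sin θ = -0.1791
  θ1 = atan2(B,A) + arccos(C/0.3503) = 1.2214
φ2=120.0° → target in arm frame (0.1345, 0.0512)
  A cos θ + B sin θ = C:  -0.0245·cos θ + -0.2713·sin θ = 0.0466
  √(A²+B²)=0.2724;  θ2 = -1.6609+1.3990 ≈ -0.2619
arm 3 (φ=240.0°): x'=-0.0229, y'=-0.1421
  A=0.1329, B=-0.2713, C=(l²−L²−A²−y'²−z²)/(2L)=-0.0978
  γ=atan2(-0.2713,0.1329)=-1.1152;  ψ=arccos(-0.3236)=1.9003;  θ3=γ+ψ≈0.7851

θ₁ = 1.2214, θ₂ = -0.2619, θ₃ = 0.7851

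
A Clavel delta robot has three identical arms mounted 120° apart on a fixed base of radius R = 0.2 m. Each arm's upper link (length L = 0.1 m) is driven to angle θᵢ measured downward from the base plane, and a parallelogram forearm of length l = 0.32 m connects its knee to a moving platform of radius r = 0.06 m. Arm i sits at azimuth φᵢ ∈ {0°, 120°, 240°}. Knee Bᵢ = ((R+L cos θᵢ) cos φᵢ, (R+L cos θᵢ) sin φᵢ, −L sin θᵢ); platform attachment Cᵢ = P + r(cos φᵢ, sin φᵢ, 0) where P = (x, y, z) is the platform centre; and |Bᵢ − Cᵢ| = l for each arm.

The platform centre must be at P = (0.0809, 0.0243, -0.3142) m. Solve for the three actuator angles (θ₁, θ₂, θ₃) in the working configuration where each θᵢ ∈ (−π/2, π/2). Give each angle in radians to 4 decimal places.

θ₁ = 0.3494, θ₂ = 1.0474, θ₃ = 1.3091

arm 1 (φ=0.0°): x'=0.0809, y'=0.0243
  e−x'=0.0591;  (l²−L²−(e−x')²−y'²−z²)/2L = -0.0520
  √(A²+B²)=0.3197;  θ1 = -1.3849+1.7342 ≈ 0.3494
φ2=120.0° → target in arm frame (-0.0194, -0.0822)
  A cos θ + B sin θ = C:  0.1594·cos θ + -0.3142·sin θ = -0.1925
  θ2 = atan2(B,A) + arccos(C/0.3523) = 1.0474
rotate P by −φ3: (-0.0615, 0.0579, -0.3142)
  e−x'=0.2015;  (l²−L²−(e−x')²−y'²−z²)/2L = -0.2514
  √(A²+B²)=0.3733;  θ3 = -1.0006+2.3097 ≈ 1.3091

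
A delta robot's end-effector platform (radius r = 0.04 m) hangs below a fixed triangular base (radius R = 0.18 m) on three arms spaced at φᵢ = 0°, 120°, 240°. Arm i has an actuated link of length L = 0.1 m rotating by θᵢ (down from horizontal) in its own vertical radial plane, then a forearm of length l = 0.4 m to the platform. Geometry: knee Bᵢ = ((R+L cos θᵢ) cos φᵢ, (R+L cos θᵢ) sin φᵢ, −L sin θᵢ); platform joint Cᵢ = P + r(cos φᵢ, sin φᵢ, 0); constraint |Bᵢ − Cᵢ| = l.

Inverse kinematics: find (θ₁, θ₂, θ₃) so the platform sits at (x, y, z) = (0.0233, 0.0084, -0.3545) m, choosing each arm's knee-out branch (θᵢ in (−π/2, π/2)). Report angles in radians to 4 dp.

arm 1 (φ=0.0°): x'=0.0233, y'=0.0084
  A cos θ + B sin θ = C:  0.1167·cos θ + -0.3545·sin θ = 0.0532
  √(A²+B²)=0.3732;  θ1 = -1.2528+1.4278 ≈ 0.1750
arm 2 (φ=120.0°): x'=-0.0044, y'=-0.0244
  e−x'=0.1444;  (l²−L²−(e−x')²−y'²−z²)/2L = 0.0145
  √(A²+B²)=0.3828;  θ2 = -1.1840+1.5330 ≈ 0.3490
φ3=240.0° → target in arm frame (-0.0189, 0.0160)
  A cos θ + B sin θ = C:  0.1589·cos θ + -0.3545·sin θ = -0.0059
  θ3 = atan2(B,A) + arccos(C/0.3885) = 0.4367

θ₁ = 0.1750, θ₂ = 0.3490, θ₃ = 0.4367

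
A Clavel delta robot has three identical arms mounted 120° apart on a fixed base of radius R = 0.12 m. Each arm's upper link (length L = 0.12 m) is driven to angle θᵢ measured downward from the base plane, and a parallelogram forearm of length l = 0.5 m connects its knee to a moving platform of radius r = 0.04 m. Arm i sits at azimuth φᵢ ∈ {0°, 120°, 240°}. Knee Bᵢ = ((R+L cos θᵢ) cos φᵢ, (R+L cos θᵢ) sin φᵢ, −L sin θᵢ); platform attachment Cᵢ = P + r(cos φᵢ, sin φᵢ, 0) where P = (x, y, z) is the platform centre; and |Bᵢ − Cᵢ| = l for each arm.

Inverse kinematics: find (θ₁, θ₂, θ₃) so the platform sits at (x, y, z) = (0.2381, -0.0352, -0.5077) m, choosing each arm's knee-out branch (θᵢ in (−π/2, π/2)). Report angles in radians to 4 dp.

θ₁ = 0.0871, θ₂ = 1.3961, θ₃ = 1.2217

rotate P by −φ1: (0.2381, -0.0352, -0.5077)
  e−x'=-0.1581;  (l²−L²−(e−x')²−y'²−z²)/2L = -0.2016
  √(A²+B²)=0.5317;  θ1 = -1.8727+1.9597 ≈ 0.0871
rotate P by −φ2: (-0.1495, -0.1886, -0.5077)
  A cos θ + B sin θ = C:  0.2295·cos θ + -0.5077·sin θ = -0.4601
  γ=atan2(-0.5077,0.2295)=-1.1462;  ψ=arccos(-0.8257)=2.5423;  θ2=γ+ψ≈1.3961
φ3=240.0° → target in arm frame (-0.0886, 0.2238)
  A=0.1686, B=-0.5077, C=(l²−L²−A²−y'²−z²)/(2L)=-0.4194
  θ3 = atan2(B,A) + arccos(C/0.5350) = 1.2217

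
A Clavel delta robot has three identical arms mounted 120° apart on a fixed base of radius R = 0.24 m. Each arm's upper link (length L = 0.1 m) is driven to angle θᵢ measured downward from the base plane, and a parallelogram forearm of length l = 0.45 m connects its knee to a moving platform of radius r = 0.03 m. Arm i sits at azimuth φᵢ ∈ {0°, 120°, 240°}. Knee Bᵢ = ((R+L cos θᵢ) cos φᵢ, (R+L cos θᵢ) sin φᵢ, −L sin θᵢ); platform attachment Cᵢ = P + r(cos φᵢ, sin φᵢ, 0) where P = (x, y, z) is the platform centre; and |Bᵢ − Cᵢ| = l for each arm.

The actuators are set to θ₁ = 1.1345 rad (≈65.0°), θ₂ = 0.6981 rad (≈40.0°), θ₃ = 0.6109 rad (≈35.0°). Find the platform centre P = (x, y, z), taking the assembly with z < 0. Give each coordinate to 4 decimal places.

φ1=0.0°: virtual centre (0.2523, 0.0000, -0.0906), radius l
φ2=120.0°: virtual centre (-0.1433, 0.2482, -0.0643), radius l
φ3=240.0°: virtual centre (-0.1460, -0.2528, -0.0574), radius l
subtract pairs → two planes through P
plane₁₂: -0.7911x+0.4964y+0.0527z = 0.0144
Cramer: x(z) = -0.0196+0.0750z;  y(z) = -0.0021+0.0134z
quadratic in z: (1.0058)z²+(0.1404)z+(-0.1204)=0, √Δ=0.7100 → z ∈ {-0.4227, 0.2831}; z = -0.4227 (taking z<0)
x = -0.0513, y = -0.0078

(-0.0513, -0.0078, -0.4227)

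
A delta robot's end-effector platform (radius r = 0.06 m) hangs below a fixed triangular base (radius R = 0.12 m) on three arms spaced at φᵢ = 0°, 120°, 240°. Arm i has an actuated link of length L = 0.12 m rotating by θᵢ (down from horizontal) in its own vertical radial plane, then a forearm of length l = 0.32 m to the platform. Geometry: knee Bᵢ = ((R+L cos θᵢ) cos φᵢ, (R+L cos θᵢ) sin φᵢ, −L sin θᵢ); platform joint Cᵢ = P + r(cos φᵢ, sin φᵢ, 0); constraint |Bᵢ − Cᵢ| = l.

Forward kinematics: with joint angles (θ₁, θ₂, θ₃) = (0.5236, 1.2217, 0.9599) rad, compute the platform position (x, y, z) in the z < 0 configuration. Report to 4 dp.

arm 1 at φ=0.0°: (R−r)+L cos θ1 = 0.1639;  centre 1 = (0.1639, 0.0000, -0.0600)
centre 2 = (0.1010·cos120.0°, 0.1010·sin120.0°, -0.1128) = (-0.0505, 0.0875, -0.1128)
arm 3 at φ=240.0°: (R−r)+L cos θ3 = 0.1288;  centre 3 = (-0.0644, -0.1116, -0.0983)
subtract pairs → two planes through P
plane₁₂: -0.4289x+0.1750y+-0.1055z = -0.0075
det = 0.1756;  x = 0.0138+-0.2104z,  y = -0.0093+0.0873z
into |P−centre ₁|² = l²: 1.0519z² + 0.1815z + -0.0762 = 0;  Δ = 0.3535;  z = -0.3689 or 0.1963 → z<0 root = -0.3689
x = 0.0914, y = -0.0416

(0.0914, -0.0416, -0.3689)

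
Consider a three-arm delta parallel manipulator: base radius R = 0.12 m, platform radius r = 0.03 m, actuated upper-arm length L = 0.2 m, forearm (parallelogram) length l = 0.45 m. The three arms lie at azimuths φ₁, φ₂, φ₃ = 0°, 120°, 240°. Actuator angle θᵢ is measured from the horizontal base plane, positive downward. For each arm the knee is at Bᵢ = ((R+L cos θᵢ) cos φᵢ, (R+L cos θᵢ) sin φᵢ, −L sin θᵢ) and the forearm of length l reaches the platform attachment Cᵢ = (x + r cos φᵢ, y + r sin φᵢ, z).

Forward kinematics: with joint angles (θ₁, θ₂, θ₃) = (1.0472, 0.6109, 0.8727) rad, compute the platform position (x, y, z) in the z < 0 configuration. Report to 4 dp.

φ1=0.0°: virtual centre (0.1900, 0.0000, -0.1732), radius l
φ2=120.0°: virtual centre (-0.1269, 0.2198, -0.1147), radius l
S3 = (0.2186·cos240.0°, 0.2186·sin240.0°, -0.1532) = (-0.1093, -0.1893, -0.1532)
|S₂|²−|S₁|² = 0.0115;  |S₃|²−|S₁|² = 0.0051
plane₁₂: -0.6338x+0.4396y+0.1170z = 0.0115
det = 0.5031;  x = -0.0131+0.1230z,  y = 0.0072+-0.0888z
into |P−S₁|² = l²: 1.0230z² + 0.2952z + -0.1312 = 0;  Δ = 0.6239;  z = -0.5303 or 0.2418 → z<0 root = -0.5303
x = -0.0783, y = 0.0543

(-0.0783, 0.0543, -0.5303)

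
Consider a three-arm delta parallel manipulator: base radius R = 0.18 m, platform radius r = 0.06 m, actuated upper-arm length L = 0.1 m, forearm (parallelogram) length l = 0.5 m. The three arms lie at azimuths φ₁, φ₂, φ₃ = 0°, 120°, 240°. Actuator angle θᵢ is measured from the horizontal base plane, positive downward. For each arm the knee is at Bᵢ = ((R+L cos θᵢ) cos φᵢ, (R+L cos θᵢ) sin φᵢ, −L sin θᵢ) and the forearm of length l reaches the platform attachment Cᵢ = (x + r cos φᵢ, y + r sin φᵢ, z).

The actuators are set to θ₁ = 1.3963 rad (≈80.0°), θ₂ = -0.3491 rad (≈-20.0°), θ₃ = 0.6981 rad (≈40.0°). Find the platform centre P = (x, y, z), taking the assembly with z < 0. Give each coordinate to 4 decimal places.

(-0.1884, 0.1275, -0.4557)

φ1=0.0°: virtual centre (0.1374, 0.0000, -0.0985), radius l
φ2=120.0°: virtual centre (-0.1070, 0.1853, 0.0342), radius l
O3 = (0.1966·cos240.0°, 0.1966·sin240.0°, -0.0643) = (-0.0983, -0.1703, -0.0643)
subtract pairs → two planes through P
linear system: -0.4887x+0.3706y = 0.0184−0.2654z; -0.4713x+-0.3405y = 0.0142−0.0684z
det = 0.3411;  x = -0.0338+0.3393z,  y = 0.0050+-0.2687z
into |P−O₁|² = l²: 1.1873z² + 0.0781z + -0.2110 = 0;  Δ = 1.0081;  z = -0.4557 or 0.3899 → z<0 root = -0.4557
x = -0.1884, y = 0.1275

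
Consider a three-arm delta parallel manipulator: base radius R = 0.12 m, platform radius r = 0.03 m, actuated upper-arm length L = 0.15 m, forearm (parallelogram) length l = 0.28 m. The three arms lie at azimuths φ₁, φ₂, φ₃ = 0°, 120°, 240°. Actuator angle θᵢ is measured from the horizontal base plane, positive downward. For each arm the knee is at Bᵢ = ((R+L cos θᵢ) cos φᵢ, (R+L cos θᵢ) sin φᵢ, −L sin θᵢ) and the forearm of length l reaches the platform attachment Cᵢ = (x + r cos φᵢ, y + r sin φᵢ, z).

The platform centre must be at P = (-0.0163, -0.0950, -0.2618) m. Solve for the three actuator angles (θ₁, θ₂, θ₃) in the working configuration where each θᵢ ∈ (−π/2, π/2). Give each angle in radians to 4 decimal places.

θ₁ = 0.7851, θ₂ = 1.0469, θ₃ = 0.1744

rotate P by −φ1: (-0.0163, -0.0950, -0.2618)
  A=0.1063, B=-0.2618, C=(l²−L²−A²−y'²−z²)/(2L)=-0.1099
  √(A²+B²)=0.2826;  θ1 = -1.1851+1.9702 ≈ 0.7851
φ2=120.0° → target in arm frame (-0.0741, 0.0616)
  e−x'=0.1641;  (l²−L²−(e−x')²−y'²−z²)/2L = -0.1446
  √(A²+B²)=0.3090;  θ2 = -1.0108+2.0577 ≈ 1.0469
φ3=240.0° → target in arm frame (0.0904, 0.0334)
  e−x'=-0.0004;  (l²−L²−(e−x')²−y'²−z²)/2L = -0.0458
  γ=atan2(-0.2618,-0.0004)=-1.5724;  ψ=arccos(-0.1751)=1.7468;  θ3=γ+ψ≈0.1744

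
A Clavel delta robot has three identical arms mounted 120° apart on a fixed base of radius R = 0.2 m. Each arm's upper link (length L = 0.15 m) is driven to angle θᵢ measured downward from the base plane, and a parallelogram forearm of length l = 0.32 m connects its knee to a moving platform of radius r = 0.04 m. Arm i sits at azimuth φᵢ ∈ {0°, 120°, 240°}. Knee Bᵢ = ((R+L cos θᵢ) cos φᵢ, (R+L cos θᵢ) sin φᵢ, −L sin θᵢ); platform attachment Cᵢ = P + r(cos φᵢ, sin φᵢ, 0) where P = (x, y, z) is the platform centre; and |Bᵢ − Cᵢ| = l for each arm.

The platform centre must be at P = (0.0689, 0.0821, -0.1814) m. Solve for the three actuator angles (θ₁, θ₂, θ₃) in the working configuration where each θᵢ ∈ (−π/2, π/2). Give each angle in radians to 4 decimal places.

θ₁ = -0.0870, θ₂ = 0.2622, θ₃ = 1.2215

rotate P by −φ1: (0.0689, 0.0821, -0.1814)
  e−x'=0.0911;  (l²−L²−(e−x')²−y'²−z²)/2L = 0.1065
  √(A²+B²)=0.2030;  θ1 = -1.1054+1.0184 ≈ -0.0870
rotate P by −φ2: (0.0367, -0.1007, -0.1814)
  A=0.1233, B=-0.1814, C=(l²−L²−A²−y'²−z²)/(2L)=0.0721
  θ2 = atan2(B,A) + arccos(C/0.2194) = 0.2622
rotate P by −φ3: (-0.1056, 0.0186, -0.1814)
  e−x'=0.2656;  (l²−L²−(e−x')²−y'²−z²)/2L = -0.0796
  γ=atan2(-0.1814,0.2656)=-0.5993;  ψ=arccos(-0.2474)=1.8208;  θ3=γ+ψ≈1.2215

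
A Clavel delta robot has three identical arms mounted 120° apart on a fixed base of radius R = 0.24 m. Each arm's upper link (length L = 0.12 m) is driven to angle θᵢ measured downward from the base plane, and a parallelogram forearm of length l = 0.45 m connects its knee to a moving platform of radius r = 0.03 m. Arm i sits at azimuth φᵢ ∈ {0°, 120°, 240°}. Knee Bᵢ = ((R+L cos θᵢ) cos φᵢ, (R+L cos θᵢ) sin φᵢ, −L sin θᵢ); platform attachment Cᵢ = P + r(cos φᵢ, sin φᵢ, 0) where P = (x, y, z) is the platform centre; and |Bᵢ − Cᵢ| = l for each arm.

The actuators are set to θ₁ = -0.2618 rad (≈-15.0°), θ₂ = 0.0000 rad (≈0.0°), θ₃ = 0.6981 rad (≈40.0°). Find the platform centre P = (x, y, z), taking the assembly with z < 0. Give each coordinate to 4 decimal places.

S1 = (0.3259·cos0.0°, 0.3259·sin0.0°, 0.0311) = (0.3259, 0.0000, 0.0311)
S2 = (0.3300·cos120.0°, 0.3300·sin120.0°, 0.0000) = (-0.1650, 0.2858, 0.0000)
S3 = (0.3019·cos240.0°, 0.3019·sin240.0°, -0.0771) = (-0.1510, -0.2615, -0.0771)
subtract pairs → two planes through P
[-0.9818 0.5716 -0.0621]·P = 0.0017;  [-0.9537 -0.5230 -0.2164]·P = -0.0101
det = 1.0586;  x = 0.0046+-0.1475z,  y = 0.0109+-0.1447z
sphere 1 gives Az²+Bz+C=0 with A=1.0427, B=0.0295, C=-0.0982;  B²−4AC=0.4103;  roots -0.3213, 0.2930;  negative root z = -0.3213
x = 0.0520, y = 0.0574

(0.0520, 0.0574, -0.3213)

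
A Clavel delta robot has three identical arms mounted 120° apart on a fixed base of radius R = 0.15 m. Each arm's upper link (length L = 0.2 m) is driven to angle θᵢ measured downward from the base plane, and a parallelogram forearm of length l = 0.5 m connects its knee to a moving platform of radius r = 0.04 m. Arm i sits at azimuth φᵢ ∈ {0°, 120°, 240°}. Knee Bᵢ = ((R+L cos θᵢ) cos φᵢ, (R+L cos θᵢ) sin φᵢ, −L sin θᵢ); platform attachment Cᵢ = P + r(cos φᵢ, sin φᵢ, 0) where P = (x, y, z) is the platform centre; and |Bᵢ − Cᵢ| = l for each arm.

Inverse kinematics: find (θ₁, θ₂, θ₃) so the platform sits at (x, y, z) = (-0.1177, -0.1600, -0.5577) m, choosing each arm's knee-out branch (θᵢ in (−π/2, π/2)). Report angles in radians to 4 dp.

arm 1 (φ=0.0°): x'=-0.1177, y'=-0.1600
  e−x'=0.2277;  (l²−L²−(e−x')²−y'²−z²)/2L = -0.4462
  √(A²+B²)=0.6024;  θ1 = -1.1832+2.4049 ≈ 1.2217
arm 2 (φ=120.0°): x'=-0.0797, y'=0.1819
  A=0.1897, B=-0.5577, C=(l²−L²−A²−y'²−z²)/(2L)=-0.4253
  γ=atan2(-0.5577,0.1897)=-1.2429;  ψ=arccos(-0.7220)=2.3774;  θ2=γ+ψ≈1.1345
φ3=240.0° → target in arm frame (0.1974, -0.0219)
  A=-0.0874, B=-0.5577, C=(l²−L²−A²−y'²−z²)/(2L)=-0.2729
  √(A²+B²)=0.5645;  θ3 = -1.7263+2.0753 ≈ 0.3490

θ₁ = 1.2217, θ₂ = 1.1345, θ₃ = 0.3490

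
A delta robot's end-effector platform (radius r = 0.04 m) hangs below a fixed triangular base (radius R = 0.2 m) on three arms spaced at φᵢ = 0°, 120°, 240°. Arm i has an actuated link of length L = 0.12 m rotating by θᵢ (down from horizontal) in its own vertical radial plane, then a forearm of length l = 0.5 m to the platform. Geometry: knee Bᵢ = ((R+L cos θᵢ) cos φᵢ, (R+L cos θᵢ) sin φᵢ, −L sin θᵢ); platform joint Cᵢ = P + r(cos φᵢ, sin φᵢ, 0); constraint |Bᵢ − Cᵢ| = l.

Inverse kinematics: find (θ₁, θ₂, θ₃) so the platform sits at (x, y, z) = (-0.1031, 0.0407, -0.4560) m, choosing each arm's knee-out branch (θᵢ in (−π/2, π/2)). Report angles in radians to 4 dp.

rotate P by −φ1: (-0.1031, 0.0407, -0.4560)
  A=0.2631, B=-0.4560, C=(l²−L²−A²−y'²−z²)/(2L)=-0.1801
  θ1 = atan2(B,A) + arccos(C/0.5265) = 0.8724
φ2=120.0° → target in arm frame (0.0868, 0.0689)
  A cos θ + B sin θ = C:  0.0732·cos θ + -0.4560·sin θ = 0.0731
  √(A²+B²)=0.4618;  θ2 = -1.4116+1.4118 ≈ 0.0001
arm 3 (φ=240.0°): x'=0.0163, y'=-0.1096
  A=0.1437, B=-0.4560, C=(l²−L²−A²−y'²−z²)/(2L)=-0.0209
  θ3 = atan2(B,A) + arccos(C/0.4781) = 0.3489

θ₁ = 0.8724, θ₂ = 0.0001, θ₃ = 0.3489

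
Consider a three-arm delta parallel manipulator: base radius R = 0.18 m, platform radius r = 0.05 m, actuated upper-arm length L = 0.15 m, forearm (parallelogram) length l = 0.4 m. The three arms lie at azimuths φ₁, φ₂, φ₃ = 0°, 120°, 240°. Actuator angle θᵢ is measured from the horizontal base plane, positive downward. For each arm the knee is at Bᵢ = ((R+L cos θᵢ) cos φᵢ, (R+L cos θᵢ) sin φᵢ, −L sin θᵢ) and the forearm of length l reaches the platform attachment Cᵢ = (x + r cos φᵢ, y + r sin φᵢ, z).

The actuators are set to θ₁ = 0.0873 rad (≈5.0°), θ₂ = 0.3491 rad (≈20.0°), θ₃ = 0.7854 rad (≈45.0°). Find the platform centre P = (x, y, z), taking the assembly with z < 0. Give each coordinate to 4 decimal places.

S1 = (0.2794·cos0.0°, 0.2794·sin0.0°, -0.0131) = (0.2794, 0.0000, -0.0131)
arm 2 at φ=120.0°: ρ2 = 0.2710;  S2 = (-0.1355, 0.2347, -0.0513)
arm 3 at φ=240.0°: ρ3 = 0.2361;  S3 = (-0.1180, -0.2044, -0.1061)
|S₂|²−|S₁|² = -0.0022;  |S₃|²−|S₁|² = -0.0113
[-0.8298 0.4693 -0.0765]·P = -0.0022;  [-0.7949 -0.4089 -0.1860]·P = -0.0113
det = 0.7124;  x = 0.0087+-0.1664z,  y = 0.0107+-0.1313z
sphere 1 gives Az²+Bz+C=0 with A=1.0449, B=0.1135, C=-0.0864;  B²−4AC=0.3741;  roots -0.3469, 0.2384;  negative root z = -0.3469
x = 0.0664, y = 0.0562

(0.0664, 0.0562, -0.3469)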